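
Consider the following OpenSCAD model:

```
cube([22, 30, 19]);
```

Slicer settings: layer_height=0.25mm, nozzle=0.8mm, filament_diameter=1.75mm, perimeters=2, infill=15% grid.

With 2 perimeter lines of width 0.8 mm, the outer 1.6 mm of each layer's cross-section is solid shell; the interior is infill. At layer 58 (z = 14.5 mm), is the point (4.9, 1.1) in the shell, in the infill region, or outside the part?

At z = 14.5 mm: the 22×30 cube contributes its full rectangle. Overall, the cross-section is a single solid region. The nearest boundary edge runs (0.00, 0.00)→(22.00, 0.00); distance from the point to it = 1.10 mm. The point is inside the cross-section, 1.10 mm from the nearest boundary — within the 1.6 mm shell band (2 × 0.8).

shell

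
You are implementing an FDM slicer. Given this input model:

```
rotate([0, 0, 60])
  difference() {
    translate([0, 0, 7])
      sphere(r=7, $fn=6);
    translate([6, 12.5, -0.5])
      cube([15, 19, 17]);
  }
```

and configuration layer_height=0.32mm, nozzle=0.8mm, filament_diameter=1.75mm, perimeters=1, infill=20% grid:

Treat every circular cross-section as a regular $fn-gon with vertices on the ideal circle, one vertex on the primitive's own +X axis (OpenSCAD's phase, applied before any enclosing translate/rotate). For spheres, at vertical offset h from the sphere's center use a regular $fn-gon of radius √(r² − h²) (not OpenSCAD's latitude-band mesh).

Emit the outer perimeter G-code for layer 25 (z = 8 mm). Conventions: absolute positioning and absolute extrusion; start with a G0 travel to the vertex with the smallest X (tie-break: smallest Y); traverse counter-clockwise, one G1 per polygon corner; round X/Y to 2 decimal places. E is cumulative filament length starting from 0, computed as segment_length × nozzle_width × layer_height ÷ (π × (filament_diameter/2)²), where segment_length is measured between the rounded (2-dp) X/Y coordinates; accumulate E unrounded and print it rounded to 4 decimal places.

G0 X-6.93 Y0.00 Z8.00
G1 X-3.46 Y-6.00 E0.7377
G1 X3.46 Y-6.00 E1.4742
G1 X6.93 Y0.00 E2.2119
G1 X3.46 Y6.00 E2.9496
G1 X-3.46 Y6.00 E3.6861
G1 X-6.93 Y0.00 E4.4238

At z = 8 mm: the r=7 sphere slices to a regular 6-gon of circumradius 6.928 (√(r²−h²) with h=1 from center); the 15×19 cube at (6, 12.5) contributes its full rectangle; After the difference (first − rest): starting from the r=7 sphere, the 15×19 cube at (6, 12.5) misses the remaining region (no effect) — 1 connected region; (whole slice rotated 60° about Z — lengths, areas and connectivity unchanged). The outline is a single polygon with 6 vertices. Extrusion per mm of travel: 0.8 × 0.32 / (π × 0.875²) = 0.106432. Accumulating E over each segment gives final E = 4.4238.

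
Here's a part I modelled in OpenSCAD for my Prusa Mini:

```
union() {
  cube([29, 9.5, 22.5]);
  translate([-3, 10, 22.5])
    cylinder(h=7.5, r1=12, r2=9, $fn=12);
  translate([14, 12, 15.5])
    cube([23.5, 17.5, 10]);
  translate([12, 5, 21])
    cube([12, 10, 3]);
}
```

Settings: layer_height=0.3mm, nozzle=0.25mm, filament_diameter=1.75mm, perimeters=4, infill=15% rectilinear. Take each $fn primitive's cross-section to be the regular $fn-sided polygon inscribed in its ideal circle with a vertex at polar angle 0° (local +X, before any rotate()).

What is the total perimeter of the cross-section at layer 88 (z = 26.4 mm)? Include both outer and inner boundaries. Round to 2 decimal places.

At z = 26.4 mm: the cube is not intersected at this z (z outside [0, 22.5]); the cone at (-3, 10): at t=0.520 of its height the radius interpolates to r₁+(r₂−r₁)t = 10.440, giving a regular 12-gon of that circumradius (perimeter = 2·12·10.440·sin(180°/12) = 64.85 mm); the cube at (14, 12) is absent (z outside [15.5, 25.5]); the cube at (12, 5) is not intersected at this z (z outside [21, 24]); Combining (union): only the cone at (-3, 10) is present, so the union is just that shape — boundary = 64.85 mm. Overall, the cross-section is a single solid region. Total boundary length (outer) = 64.85 mm.

64.85 mm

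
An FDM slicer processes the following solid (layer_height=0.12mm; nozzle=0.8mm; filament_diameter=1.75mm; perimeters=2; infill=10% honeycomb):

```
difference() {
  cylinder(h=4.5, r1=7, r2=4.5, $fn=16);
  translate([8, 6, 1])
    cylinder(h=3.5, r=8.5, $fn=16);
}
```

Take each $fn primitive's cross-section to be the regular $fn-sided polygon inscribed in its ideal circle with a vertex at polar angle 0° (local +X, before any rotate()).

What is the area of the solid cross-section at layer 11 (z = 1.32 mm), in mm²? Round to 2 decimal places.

At z = 1.32 mm: the cone contributes a regular 16-gon of circumradius 6.267 (interpolated between r1=7 and r2=4.5 at t=0.293) (area = (16/2)·6.267²·sin(360°/16) = 120.23 mm²); the r=8.5 cylinder at (8, 6) contributes a regular 16-gon of circumradius 8.5 (area = (16/2)·8.500²·sin(360°/16) = 221.19 mm²); Taking the first minus the rest: starting from the cone (120.23 mm²), the r=8.5 cylinder at (8, 6) partially overlaps it — only the 32.98 mm² overlap (of its 221.19 mm²) is removed, clipping the outline — area = 87.25 mm². Overall, the cross-section is a single solid region. Net area = 87.25 mm².

87.25 mm²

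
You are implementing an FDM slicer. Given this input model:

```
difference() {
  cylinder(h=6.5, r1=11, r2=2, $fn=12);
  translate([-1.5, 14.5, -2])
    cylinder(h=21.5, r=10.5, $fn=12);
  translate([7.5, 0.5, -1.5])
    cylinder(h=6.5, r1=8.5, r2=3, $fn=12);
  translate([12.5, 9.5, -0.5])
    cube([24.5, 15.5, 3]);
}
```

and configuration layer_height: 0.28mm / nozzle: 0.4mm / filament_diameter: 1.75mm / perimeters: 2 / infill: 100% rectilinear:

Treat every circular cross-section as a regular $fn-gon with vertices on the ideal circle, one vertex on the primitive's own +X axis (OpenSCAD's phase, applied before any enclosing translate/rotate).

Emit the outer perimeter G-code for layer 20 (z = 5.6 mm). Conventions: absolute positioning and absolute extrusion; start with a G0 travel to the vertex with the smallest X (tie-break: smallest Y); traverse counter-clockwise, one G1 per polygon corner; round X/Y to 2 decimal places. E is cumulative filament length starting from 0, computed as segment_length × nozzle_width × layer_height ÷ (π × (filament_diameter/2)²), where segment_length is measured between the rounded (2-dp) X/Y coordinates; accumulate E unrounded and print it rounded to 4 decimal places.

G0 X-3.25 Y0.00 Z5.60
G1 X-2.81 Y-1.62 E0.0782
G1 X-1.62 Y-2.81 E0.1565
G1 X0.00 Y-3.25 E0.2347
G1 X1.62 Y-2.81 E0.3129
G1 X2.81 Y-1.62 E0.3912
G1 X3.25 Y0.00 E0.4694
G1 X2.81 Y1.62 E0.5476
G1 X1.62 Y2.81 E0.6259
G1 X0.00 Y3.25 E0.7041
G1 X-1.62 Y2.81 E0.7823
G1 X-2.81 Y1.62 E0.8606
G1 X-3.25 Y0.00 E0.9388

At z = 5.6 mm: the cone: at t=0.862 of its height the radius interpolates to r₁+(r₂−r₁)t = 3.246, giving a regular 12-gon of that circumradius; the r=10.5 cylinder at (-1.5, 14.5) gives a regular 12-gon of circumradius 10.5 (constant along its height); the cone at (7.5, 0.5) does not reach this height (z outside [-1.5, 5]); the cube at (12.5, 9.5) is absent (z outside [-0.5, 2.5]); After the difference (first − rest): starting from the cone, the r=10.5 cylinder at (-1.5, 14.5) misses the remaining region (no effect) — 1 connected region. The outline is a single polygon with 12 vertices. Extrusion per mm of travel: 0.4 × 0.28 / (π × 0.875²) = 0.046564. Accumulating E over each segment gives final E = 0.9388.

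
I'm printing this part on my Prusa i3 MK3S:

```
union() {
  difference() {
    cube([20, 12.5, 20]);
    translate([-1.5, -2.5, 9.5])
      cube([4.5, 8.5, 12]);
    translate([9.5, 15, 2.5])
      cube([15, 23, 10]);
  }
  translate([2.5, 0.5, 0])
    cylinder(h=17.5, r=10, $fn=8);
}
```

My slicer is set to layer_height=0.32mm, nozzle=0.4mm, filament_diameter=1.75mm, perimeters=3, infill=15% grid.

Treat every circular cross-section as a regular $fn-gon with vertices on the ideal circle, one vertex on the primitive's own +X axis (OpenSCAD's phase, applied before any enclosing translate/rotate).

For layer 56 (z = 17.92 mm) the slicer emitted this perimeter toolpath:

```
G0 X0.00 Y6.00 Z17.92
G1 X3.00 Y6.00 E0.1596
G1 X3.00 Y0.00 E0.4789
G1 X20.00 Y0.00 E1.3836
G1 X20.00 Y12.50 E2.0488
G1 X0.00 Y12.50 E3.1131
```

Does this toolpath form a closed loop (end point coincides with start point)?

Start point (G0): (0.00, 6.00). End point (last G1): the path does not return to the start — open.

no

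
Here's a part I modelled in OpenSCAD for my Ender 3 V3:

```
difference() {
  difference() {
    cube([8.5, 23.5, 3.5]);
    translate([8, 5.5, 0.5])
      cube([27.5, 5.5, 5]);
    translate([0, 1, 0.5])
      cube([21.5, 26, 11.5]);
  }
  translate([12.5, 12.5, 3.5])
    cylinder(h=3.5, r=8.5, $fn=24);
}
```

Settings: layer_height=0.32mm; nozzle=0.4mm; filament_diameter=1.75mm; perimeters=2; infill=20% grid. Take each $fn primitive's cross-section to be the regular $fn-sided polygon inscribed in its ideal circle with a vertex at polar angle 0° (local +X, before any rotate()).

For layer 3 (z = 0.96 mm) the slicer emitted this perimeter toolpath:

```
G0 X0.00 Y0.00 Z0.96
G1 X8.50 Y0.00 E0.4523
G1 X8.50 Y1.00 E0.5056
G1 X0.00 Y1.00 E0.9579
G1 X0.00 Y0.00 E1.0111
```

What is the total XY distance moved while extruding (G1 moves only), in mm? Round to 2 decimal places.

19.00 mm

Sum the Euclidean lengths of each G1 segment: total = 19.00 mm.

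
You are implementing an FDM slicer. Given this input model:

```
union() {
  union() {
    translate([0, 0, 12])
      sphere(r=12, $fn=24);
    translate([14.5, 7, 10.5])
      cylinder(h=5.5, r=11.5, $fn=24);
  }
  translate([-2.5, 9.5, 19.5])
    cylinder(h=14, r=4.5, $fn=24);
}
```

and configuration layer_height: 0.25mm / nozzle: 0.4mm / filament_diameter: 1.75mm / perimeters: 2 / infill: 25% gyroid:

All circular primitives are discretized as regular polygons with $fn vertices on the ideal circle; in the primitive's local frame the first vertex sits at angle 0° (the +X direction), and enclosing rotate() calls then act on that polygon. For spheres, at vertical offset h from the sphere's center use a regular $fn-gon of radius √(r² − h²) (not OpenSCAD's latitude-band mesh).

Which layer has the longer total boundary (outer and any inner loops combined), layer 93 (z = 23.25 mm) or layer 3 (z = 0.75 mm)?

layer 93 (z = 23.25 mm)

Layer 93 (z = 23.25): the r=12 sphere slices to a regular 24-gon of circumradius 4.176 (√(r²−h²) with h=11.25 from center) (perimeter = 2·24·4.176·sin(180°/24) = 26.16 mm); the cylinder at (14.5, 7) is absent (z outside [10.5, 16]); Taking the union: only the r=12 sphere is present, so the union is just that shape — boundary = 26.16 mm; the r=4.5 cylinder at (-2.5, 9.5) contributes a regular 24-gon of circumradius 4.5 (perimeter = 2·24·4.500·sin(180°/24) = 28.19 mm); Merging all regions: the 2 present regions are separate (no shared area or edge), so areas and boundary lengths simply add and each stays a separate island — boundary = 54.36 mm. So its perimeter = 54.36 mm. Layer 3 (z = 0.75): the r=12 sphere slices to a regular 24-gon of circumradius 4.176 (√(r²−h²) with h=11.25 from center) (perimeter = 2·24·4.176·sin(180°/24) = 26.16 mm); the cylinder at (14.5, 7) is absent (z outside [10.5, 16]); Combining (union): only the r=12 sphere is present, so the union is just that shape — boundary = 26.16 mm; the cylinder at (-2.5, 9.5) is absent (z outside [19.5, 33.5]); Combining (union): only the result so far is present, so the union is just that shape — boundary = 26.16 mm. So its perimeter = 26.16 mm. Layer 93 is larger (54.36 vs 26.16 mm).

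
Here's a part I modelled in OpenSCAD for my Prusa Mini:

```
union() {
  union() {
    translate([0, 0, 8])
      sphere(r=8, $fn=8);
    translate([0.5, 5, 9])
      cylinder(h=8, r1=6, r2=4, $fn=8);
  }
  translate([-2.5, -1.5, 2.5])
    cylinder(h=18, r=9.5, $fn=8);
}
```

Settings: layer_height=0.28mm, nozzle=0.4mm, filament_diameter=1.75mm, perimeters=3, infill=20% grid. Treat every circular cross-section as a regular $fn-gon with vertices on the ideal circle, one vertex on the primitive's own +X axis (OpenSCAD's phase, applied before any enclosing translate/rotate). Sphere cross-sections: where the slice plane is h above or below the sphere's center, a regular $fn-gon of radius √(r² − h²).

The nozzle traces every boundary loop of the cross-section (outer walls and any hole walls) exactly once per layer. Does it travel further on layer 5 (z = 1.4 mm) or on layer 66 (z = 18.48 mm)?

Layer 5 (z = 1.4): the sphere: section is a regular 8-gon, circumradius = √(r²−h²) = √(8²−6.6²) = 4.521 (perimeter = 2·8·4.521·sin(180°/8) = 27.68 mm); the cone at (0.5, 5) is not intersected at this z (z outside [9, 17]); Merging all regions: only the r=8 sphere is present, so the union is just that shape — boundary = 27.68 mm; the cylinder at (-2.5, -1.5) does not reach this height (z outside [2.5, 20.5]); Combining (union): only that combined region is present, so the union is just that shape — boundary = 27.68 mm. So its perimeter = 27.68 mm. Layer 66 (z = 18.48): the sphere is not intersected at this z (|z−center|=10.480 > r=8); the cone at (0.5, 5) is absent (z outside [9, 17]); Merging all regions: nothing is present at this height; the r=9.5 cylinder at (-2.5, -1.5) gives a regular 8-gon of circumradius 9.5 (constant along its height) (perimeter = 2·8·9.500·sin(180°/8) = 58.17 mm); Merging all regions: only the r=9.5 cylinder at (-2.5, -1.5) is present, so the union is just that shape — boundary = 58.17 mm. So its perimeter = 58.17 mm. Layer 66 is larger (58.17 vs 27.68 mm).

layer 66 (z = 18.48 mm)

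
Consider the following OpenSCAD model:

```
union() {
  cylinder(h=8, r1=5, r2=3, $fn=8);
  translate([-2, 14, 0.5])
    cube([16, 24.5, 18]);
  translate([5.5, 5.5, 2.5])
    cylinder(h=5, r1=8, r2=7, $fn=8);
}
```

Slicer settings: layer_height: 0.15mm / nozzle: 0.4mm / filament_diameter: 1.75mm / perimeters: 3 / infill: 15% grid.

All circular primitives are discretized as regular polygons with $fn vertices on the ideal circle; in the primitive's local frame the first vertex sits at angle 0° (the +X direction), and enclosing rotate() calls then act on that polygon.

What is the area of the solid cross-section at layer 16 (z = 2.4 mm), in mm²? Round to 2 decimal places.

At z = 2.4 mm: the cone (r1=5→r2=3) has section circumradius 4.400 here — a regular 8-gon (area = (8/2)·4.400²·sin(360°/8) = 54.76 mm²); the cube at (-2, 14) is present — its section is the full 16×24.5 rectangle (area 392.00 mm²); the cone at (5.5, 5.5) is not intersected at this z (z outside [2.5, 7.5]); Taking the union: the 2 present regions are separate (no shared area or edge), so areas and boundary lengths simply add and each stays a separate island — area = 446.76 mm². Overall, the cross-section has 2 separate islands. Net area = 446.76 mm².

446.76 mm²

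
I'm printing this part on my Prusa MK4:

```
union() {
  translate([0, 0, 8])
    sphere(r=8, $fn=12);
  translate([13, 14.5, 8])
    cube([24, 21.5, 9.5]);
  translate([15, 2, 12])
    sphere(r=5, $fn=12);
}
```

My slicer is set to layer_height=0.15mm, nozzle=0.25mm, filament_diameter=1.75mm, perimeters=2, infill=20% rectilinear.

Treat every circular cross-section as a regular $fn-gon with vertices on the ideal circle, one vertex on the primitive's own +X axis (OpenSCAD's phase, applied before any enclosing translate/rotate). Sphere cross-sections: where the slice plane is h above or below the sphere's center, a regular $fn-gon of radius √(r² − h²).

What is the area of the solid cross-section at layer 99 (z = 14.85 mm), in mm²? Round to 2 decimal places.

At z = 14.85 mm: the r=8 sphere slices to a regular 12-gon of circumradius 4.132 (√(r²−h²) with h=6.85 from center) (area = (12/2)·4.132²·sin(360°/12) = 51.23 mm²); the cube at (13, 14.5) (footprint 24×21.5) is included at this height (area 516.00 mm²); the r=5 sphere at (15, 2) contributes a regular 12-gon of circumradius √(5²−2.85²) = 4.108 (area = (12/2)·4.108²·sin(360°/12) = 50.63 mm²); Merging all regions: the 3 present regions are separate (no shared area or edge), so areas and boundary lengths simply add and each stays a separate island — area = 617.87 mm². Overall, the cross-section has 3 separate islands. Net area = 617.87 mm².

617.87 mm²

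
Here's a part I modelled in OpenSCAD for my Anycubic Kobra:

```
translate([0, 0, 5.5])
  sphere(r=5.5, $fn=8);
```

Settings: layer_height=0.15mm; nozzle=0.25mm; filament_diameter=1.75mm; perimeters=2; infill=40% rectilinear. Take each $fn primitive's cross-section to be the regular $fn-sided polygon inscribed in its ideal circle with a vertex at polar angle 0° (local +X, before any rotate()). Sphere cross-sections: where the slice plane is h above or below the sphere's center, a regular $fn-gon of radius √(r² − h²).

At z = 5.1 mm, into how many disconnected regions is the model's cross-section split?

1

At z = 5.1 mm: the r=5.5 sphere contributes a regular 8-gon of circumradius √(5.5²−0.4²) = 5.485. The result has 1 disconnected region.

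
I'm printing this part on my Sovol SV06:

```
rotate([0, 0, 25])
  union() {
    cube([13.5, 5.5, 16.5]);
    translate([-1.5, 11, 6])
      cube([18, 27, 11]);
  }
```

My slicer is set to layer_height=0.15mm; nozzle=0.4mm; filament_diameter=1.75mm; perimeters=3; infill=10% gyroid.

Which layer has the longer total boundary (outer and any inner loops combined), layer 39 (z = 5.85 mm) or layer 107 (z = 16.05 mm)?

layer 107 (z = 16.05 mm)

Layer 39 (z = 5.85): the 13.5×5.5 cube contributes its full rectangle (perimeter 38.00 mm); the cube at (-1.5, 11) is absent (z outside [6, 17]); Merging all regions: only the 13.5×5.5 cube is present, so the union is just that shape — boundary = 38.00 mm; (rotated 25° about Z; rotation is an isometry so areas/perimeters/island counts are preserved). So its perimeter = 38.00 mm. Layer 107 (z = 16.05): the cube is present — its section is the full 13.5×5.5 rectangle (perimeter 38.00 mm); the cube at (-1.5, 11) (footprint 18×27) is included at this height (perimeter 90.00 mm); Taking the union: the 2 present regions are separate (no shared area or edge), so areas and boundary lengths simply add and each stays a separate island — boundary = 128.00 mm; (whole slice rotated 25° about Z — lengths, areas and connectivity unchanged). So its perimeter = 128.00 mm. Layer 107 is larger (128.00 vs 38.00 mm).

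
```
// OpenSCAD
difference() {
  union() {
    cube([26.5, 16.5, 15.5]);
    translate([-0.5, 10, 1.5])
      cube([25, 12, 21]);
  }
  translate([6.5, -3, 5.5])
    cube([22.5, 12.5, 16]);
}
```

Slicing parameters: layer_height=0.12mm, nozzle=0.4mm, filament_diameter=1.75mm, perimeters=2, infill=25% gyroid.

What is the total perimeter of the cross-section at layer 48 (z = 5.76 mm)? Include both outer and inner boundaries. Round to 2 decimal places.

At z = 5.76 mm: the cube is present — its section is the full 26.5×16.5 rectangle (perimeter 86.00 mm); the 25×12 cube at (-0.5, 10) contributes its full rectangle (perimeter 74.00 mm); Taking the union: the regions partially overlap (shared area 159.25 mm²), so the edge portions inside another operand are dropped and the merged outline is re-measured after clipping — boundary = 98.00 mm; the cube at (6.5, -3) (footprint 22.5×12.5) is included at this height (perimeter 70.00 mm); Subtracting the remaining from the first: starting from that combined region, the 22.5×12.5 cube at (6.5, -3) partially overlaps it — only the 190.00 mm² overlap (of its 281.25 mm²) is removed, clipping the outline — boundary = 98.00 mm. Overall, the cross-section is a single solid region. Total boundary length (outer) = 98.00 mm.

98.00 mm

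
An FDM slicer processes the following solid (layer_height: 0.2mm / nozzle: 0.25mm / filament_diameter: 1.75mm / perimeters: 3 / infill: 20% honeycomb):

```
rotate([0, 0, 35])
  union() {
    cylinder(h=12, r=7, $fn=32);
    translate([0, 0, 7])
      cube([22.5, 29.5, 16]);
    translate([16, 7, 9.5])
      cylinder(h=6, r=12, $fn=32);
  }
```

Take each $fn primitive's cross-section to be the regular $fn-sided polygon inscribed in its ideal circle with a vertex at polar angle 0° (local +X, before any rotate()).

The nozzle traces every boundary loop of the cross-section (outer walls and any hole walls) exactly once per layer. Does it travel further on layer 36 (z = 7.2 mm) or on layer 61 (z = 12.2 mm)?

layer 36 (z = 7.2 mm)

Layer 36 (z = 7.2): the r=7 cylinder contributes a regular 32-gon of circumradius 7 (perimeter = 2·32·7.000·sin(180°/32) = 43.91 mm); the cube is present — its section is the full 22.5×29.5 rectangle (perimeter 104.00 mm); the cylinder at (16, 7) does not reach this height (z outside [9.5, 15.5]); Combining (union): the regions partially overlap (shared area 38.24 mm²), so the edge portions inside another operand are dropped and the merged outline is re-measured after clipping — boundary = 122.93 mm; (rotated 35° about Z; rotation is an isometry so areas/perimeters/island counts are preserved). So its perimeter = 122.93 mm. Layer 61 (z = 12.2): the cylinder does not reach this height (z outside [0, 12]); the 22.5×29.5 cube contributes its full rectangle (perimeter 104.00 mm); the r=12 cylinder at (16, 7) contributes a regular 32-gon of circumradius 12 (perimeter = 2·32·12.000·sin(180°/32) = 75.28 mm); Taking the union: the regions partially overlap (shared area 310.28 mm²), so the edge portions inside another operand are dropped and the merged outline is re-measured after clipping — boundary = 112.83 mm; (rotated 35° about Z; rotation is an isometry so areas/perimeters/island counts are preserved). So its perimeter = 112.83 mm. Layer 36 is larger (122.93 vs 112.83 mm).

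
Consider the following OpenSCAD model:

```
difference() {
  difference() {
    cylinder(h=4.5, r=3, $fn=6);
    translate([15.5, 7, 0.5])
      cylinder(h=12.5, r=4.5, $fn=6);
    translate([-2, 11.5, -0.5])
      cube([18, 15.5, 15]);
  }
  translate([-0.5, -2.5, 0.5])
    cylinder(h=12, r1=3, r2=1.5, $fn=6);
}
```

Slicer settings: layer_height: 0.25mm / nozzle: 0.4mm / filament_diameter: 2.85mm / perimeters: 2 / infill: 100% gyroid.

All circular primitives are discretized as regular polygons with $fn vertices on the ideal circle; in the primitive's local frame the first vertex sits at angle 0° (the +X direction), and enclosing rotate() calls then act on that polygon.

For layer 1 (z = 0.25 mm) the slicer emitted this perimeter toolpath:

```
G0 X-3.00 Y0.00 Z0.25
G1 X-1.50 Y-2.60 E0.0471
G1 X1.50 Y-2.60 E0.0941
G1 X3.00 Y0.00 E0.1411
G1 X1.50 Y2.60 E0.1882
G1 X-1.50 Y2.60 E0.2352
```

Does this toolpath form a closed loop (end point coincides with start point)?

Start point (G0): (-3.00, 0.00). End point (last G1): the path does not return to the start — open.

no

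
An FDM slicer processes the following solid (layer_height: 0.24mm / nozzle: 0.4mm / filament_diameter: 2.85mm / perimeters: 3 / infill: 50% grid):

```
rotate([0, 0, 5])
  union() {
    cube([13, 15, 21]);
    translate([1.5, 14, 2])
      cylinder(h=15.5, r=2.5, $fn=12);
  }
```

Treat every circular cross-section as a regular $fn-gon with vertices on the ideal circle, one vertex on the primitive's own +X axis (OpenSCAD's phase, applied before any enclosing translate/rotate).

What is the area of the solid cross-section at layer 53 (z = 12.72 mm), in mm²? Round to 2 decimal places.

201.77 mm²

At z = 12.72 mm: the cube is present — its section is the full 13×15 rectangle (area 195.00 mm²); the r=2.5 cylinder at (1.5, 14) contributes a regular 12-gon of circumradius 2.5 (area = (12/2)·2.500²·sin(360°/12) = 18.75 mm²); Taking the union: the regions partially overlap — summed areas 213.75 mm² minus the doubly-counted overlap 11.98 mm² gives 201.77 mm² — area = 201.77 mm²; (rotated 5° about Z; rotation is an isometry so areas/perimeters/island counts are preserved). Overall, the cross-section is a single solid region. Net area = 201.77 mm².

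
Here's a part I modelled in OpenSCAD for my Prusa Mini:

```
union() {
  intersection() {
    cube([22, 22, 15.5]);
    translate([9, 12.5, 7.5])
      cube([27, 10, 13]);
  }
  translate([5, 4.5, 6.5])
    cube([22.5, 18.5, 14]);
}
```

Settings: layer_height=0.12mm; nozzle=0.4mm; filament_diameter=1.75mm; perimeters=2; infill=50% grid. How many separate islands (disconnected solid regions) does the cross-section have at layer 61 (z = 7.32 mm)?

At z = 7.32 mm: the cube (footprint 22×22) is included at this height; the cube at (9, 12.5) is not intersected at this z (z outside [7.5, 20.5]); Taking the intersection: at least one operand is absent at this height, so nothing remains; the cube at (5, 4.5) (footprint 22.5×18.5) is included at this height; Merging all regions: only the 22.5×18.5 cube at (5, 4.5) is present, so the union is just that shape — 1 connected region. Overall, the cross-section is a single solid region. Island count = 1.

1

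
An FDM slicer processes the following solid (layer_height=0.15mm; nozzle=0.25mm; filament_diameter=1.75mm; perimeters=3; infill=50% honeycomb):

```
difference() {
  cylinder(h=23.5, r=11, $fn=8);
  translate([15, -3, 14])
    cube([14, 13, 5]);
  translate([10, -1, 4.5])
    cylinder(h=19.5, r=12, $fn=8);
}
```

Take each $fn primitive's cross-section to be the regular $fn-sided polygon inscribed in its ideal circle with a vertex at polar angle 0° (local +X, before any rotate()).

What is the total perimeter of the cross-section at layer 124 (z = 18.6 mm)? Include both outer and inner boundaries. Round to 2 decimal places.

65.19 mm

At z = 18.6 mm: the cylinder: section is a regular 8-gon, circumradius r=11 (perimeter = 2·8·11.000·sin(180°/8) = 67.35 mm); the cube at (15, -3) is present — its section is the full 14×13 rectangle (perimeter 54.00 mm); the r=12 cylinder at (10, -1) gives a regular 8-gon of circumradius 12 (constant along its height) (perimeter = 2·8·12.000·sin(180°/8) = 73.48 mm); Taking the first minus the rest: starting from the r=11 cylinder, the 14×13 cube at (15, -3) misses the remaining region (no effect); the r=12 cylinder at (10, -1) partially overlaps it — only the 163.06 mm² overlap (of its 407.29 mm²) is removed, clipping the outline — boundary = 65.19 mm. Overall, the cross-section is a single solid region. Total boundary length (outer) = 65.19 mm.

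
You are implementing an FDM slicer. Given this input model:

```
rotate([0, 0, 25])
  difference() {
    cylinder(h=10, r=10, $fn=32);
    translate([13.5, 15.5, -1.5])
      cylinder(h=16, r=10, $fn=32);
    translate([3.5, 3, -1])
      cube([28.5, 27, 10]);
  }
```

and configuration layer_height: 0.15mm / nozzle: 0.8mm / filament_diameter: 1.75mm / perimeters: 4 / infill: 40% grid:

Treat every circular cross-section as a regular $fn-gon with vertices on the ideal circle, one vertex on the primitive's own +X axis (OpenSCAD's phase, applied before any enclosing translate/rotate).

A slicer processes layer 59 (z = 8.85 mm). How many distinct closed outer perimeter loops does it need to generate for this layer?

1

At z = 8.85 mm: the r=10 cylinder gives a regular 32-gon of circumradius 10 (constant along its height); the cylinder at (13.5, 15.5): section is a regular 32-gon, circumradius r=10; the cube at (3.5, 3) (footprint 28.5×27) is included at this height; Subtracting the remaining from the first: starting from the r=10 cylinder, the r=10 cylinder at (13.5, 15.5) misses the remaining region (no effect); the 28.5×27 cube at (3.5, 3) partially overlaps it — only the 24.94 mm² overlap (of its 769.50 mm²) is removed, clipping the outline — 1 connected region; (whole slice rotated 25° about Z — lengths, areas and connectivity unchanged). The result has 1 disconnected region.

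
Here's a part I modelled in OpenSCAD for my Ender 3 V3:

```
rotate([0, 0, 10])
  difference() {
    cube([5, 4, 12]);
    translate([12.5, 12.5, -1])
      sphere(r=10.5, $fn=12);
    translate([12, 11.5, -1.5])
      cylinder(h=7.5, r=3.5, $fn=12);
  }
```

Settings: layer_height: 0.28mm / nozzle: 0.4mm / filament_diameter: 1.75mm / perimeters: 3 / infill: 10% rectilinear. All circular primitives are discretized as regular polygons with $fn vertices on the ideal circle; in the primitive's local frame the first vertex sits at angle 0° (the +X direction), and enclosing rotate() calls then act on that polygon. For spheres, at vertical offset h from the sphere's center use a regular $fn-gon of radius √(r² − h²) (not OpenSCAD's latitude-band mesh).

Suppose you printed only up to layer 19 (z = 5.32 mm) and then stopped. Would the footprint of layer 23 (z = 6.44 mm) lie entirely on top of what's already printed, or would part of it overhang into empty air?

entirely on top

Compare the two slices. At z = 5.32: the 5×4 cube contributes its full rectangle (area 20.00 mm²); the sphere at (12.5, 12.5): section is a regular 12-gon, circumradius = √(r²−h²) = √(10.5²−6.32²) = 8.385 (area = (12/2)·8.385²·sin(360°/12) = 210.92 mm²); the cylinder at (12, 11.5): section is a regular 12-gon, circumradius r=3.5 (area = (12/2)·3.500²·sin(360°/12) = 36.75 mm²); After the difference (first − rest): starting from the 5×4 cube (20.00 mm²), the r=10.5 sphere at (12.5, 12.5) misses the remaining region (no effect); the r=3.5 cylinder at (12, 11.5) misses the remaining region (no effect) — area = 20.00 mm²; (whole slice rotated 10° about Z — lengths, areas and connectivity unchanged). At z = 6.44: the cube is present — its section is the full 5×4 rectangle (area 20.00 mm²); the r=10.5 sphere at (12.5, 12.5) slices to a regular 12-gon of circumradius 7.409 (√(r²−h²) with h=7.44 from center) (area = (12/2)·7.409²·sin(360°/12) = 164.69 mm²); the cylinder at (12, 11.5) does not reach this height (z outside [-1.5, 6]); Subtracting the remaining from the first: starting from the 5×4 cube (20.00 mm²), the r=10.5 sphere at (12.5, 12.5) misses the remaining region (no effect) — area = 20.00 mm²; (whole slice rotated 10° about Z — lengths, areas and connectivity unchanged). Checking containment: the cross-section at z = 6.44 is a subset of the cross-section at z = 5.32.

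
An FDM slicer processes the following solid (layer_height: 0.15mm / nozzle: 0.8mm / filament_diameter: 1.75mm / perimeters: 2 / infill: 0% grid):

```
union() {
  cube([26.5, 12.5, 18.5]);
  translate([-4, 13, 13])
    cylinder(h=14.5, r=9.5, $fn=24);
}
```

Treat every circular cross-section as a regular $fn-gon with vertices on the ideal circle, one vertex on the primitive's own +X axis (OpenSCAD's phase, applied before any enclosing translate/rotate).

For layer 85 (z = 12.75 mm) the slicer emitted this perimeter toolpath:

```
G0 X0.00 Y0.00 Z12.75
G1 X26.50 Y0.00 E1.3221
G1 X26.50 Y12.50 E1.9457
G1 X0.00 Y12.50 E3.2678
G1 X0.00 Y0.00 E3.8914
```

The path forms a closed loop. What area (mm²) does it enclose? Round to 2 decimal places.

331.25 mm²

Apply the shoelace formula to the sequence of (X, Y) vertices; enclosed area = 331.25 mm².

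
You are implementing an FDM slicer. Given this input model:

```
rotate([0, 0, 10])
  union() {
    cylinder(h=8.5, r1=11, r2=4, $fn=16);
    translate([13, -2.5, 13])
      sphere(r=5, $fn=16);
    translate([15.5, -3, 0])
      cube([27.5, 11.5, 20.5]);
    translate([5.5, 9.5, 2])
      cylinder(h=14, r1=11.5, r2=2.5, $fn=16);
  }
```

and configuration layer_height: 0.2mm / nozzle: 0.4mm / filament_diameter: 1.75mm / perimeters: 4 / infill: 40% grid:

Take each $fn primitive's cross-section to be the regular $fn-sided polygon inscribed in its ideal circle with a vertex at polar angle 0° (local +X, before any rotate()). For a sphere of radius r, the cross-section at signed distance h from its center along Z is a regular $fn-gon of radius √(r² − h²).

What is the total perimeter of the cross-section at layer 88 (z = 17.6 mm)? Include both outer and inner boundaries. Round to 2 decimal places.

90.23 mm

At z = 17.6 mm: the cone is not intersected at this z (z outside [0, 8.5]); the r=5 sphere at (13, -2.5) slices to a regular 16-gon of circumradius 1.960 (√(r²−h²) with h=4.6 from center) (perimeter = 2·16·1.960·sin(180°/16) = 12.23 mm); the 27.5×11.5 cube at (15.5, -3) contributes its full rectangle (perimeter 78.00 mm); the cone at (5.5, 9.5) is absent (z outside [2, 16]); Taking the union: the 2 present regions are separate (no shared area or edge), so areas and boundary lengths simply add and each stays a separate island — boundary = 90.23 mm; (whole slice rotated 10° about Z — lengths, areas and connectivity unchanged). Overall, the cross-section has 2 separate islands. Total boundary length (outer) = 90.23 mm.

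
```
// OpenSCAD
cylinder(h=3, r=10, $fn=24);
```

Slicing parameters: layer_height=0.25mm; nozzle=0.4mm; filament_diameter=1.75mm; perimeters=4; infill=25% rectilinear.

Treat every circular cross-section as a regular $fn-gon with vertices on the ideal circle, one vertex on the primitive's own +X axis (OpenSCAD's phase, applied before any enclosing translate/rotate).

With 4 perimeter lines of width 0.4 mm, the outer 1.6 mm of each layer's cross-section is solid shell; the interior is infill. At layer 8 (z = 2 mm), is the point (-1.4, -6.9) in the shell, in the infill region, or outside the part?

At z = 2 mm: the r=10 cylinder contributes a regular 24-gon of circumradius 10. Overall, the cross-section is a single solid region. The nearest boundary edge runs (-2.59, -9.66)→(-0.00, -10.00); distance from the point to it = 2.89 mm. The point is inside the cross-section and 2.89 mm from the nearest boundary — more than the 1.6 mm shell width (4 × 0.4), so it's in the infill interior.

infill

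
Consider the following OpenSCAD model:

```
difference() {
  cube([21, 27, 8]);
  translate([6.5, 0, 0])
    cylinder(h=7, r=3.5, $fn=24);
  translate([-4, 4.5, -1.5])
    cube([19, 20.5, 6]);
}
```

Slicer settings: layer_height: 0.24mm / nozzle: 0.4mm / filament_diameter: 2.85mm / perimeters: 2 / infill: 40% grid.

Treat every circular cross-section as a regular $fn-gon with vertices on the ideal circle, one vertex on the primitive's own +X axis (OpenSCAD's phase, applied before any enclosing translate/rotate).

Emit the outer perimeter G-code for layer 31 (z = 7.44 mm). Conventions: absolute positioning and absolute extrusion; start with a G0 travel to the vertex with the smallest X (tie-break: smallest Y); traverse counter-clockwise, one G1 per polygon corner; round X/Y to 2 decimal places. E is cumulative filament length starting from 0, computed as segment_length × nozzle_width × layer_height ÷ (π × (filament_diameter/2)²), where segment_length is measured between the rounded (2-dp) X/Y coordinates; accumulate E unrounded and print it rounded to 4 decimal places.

G0 X0.00 Y0.00 Z7.44
G1 X21.00 Y0.00 E0.3160
G1 X21.00 Y27.00 E0.7223
G1 X0.00 Y27.00 E1.0383
G1 X0.00 Y0.00 E1.4447

At z = 7.44 mm: the cube is present — its section is the full 21×27 rectangle; the cylinder at (6.5, 0) is not intersected at this z (z outside [0, 7]); the cube at (-4, 4.5) is not intersected at this z (z outside [-1.5, 4.5]); Subtracting the remaining from the first: none of the subtracted shapes is present at this height, so the 21×27 cube is unchanged — 1 connected region. The outline is a single polygon with 4 vertices. Extrusion per mm of travel: 0.4 × 0.24 / (π × 1.425²) = 0.015048. Accumulating E over each segment gives final E = 1.4447.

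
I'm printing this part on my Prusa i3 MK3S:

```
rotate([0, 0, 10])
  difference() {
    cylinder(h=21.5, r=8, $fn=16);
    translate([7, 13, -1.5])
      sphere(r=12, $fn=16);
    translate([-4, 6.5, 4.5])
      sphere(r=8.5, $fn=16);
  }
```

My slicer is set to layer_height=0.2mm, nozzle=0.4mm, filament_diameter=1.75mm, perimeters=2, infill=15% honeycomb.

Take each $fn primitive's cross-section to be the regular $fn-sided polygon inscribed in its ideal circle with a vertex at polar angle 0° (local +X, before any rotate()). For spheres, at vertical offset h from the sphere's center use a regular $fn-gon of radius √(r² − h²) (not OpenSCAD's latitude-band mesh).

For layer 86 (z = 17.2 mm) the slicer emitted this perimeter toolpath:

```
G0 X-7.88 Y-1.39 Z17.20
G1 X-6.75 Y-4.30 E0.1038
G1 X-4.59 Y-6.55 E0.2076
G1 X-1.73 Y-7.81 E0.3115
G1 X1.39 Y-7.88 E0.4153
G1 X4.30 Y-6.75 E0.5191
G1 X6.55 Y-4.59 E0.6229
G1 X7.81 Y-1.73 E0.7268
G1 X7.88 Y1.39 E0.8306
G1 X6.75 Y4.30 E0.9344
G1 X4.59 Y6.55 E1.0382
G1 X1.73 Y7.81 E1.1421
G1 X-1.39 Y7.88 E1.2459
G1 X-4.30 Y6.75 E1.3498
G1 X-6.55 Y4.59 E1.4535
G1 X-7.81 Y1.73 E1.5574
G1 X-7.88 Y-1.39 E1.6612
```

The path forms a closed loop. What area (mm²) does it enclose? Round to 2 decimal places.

195.96 mm²

Apply the shoelace formula to the sequence of (X, Y) vertices; enclosed area = 195.96 mm².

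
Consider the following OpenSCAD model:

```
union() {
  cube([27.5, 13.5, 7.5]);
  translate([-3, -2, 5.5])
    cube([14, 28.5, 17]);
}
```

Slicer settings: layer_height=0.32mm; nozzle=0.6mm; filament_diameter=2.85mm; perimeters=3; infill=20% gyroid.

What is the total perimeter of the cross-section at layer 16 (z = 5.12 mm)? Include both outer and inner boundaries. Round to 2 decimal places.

At z = 5.12 mm: the 27.5×13.5 cube contributes its full rectangle (perimeter 82.00 mm); the cube at (-3, -2) is not intersected at this z (z outside [5.5, 22.5]); Merging all regions: only the 27.5×13.5 cube is present, so the union is just that shape — boundary = 82.00 mm. Overall, the cross-section is a single solid region. Total boundary length (outer) = 82.00 mm.

82.00 mm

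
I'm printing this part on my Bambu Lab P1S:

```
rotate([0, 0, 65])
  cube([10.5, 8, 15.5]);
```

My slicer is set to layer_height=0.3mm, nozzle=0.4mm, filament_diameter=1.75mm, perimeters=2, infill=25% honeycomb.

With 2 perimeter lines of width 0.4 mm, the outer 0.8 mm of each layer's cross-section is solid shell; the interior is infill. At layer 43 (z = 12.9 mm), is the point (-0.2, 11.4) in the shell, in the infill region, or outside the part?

shell

At z = 12.9 mm: the cube (footprint 10.5×8) is included at this height; (rotated 65° about Z; rotation is an isometry so areas/perimeters/island counts are preserved). Overall, the cross-section is a single solid region. Undo the 65° rotation: the query point maps to (10.247, 4.999) in the un-rotated model frame. The nearest boundary edge runs (10.50, 0.00)→(10.50, 8.00); distance from the point to it = 0.25 mm. The point is inside the cross-section, 0.25 mm from the nearest boundary — within the 0.8 mm shell band (2 × 0.4).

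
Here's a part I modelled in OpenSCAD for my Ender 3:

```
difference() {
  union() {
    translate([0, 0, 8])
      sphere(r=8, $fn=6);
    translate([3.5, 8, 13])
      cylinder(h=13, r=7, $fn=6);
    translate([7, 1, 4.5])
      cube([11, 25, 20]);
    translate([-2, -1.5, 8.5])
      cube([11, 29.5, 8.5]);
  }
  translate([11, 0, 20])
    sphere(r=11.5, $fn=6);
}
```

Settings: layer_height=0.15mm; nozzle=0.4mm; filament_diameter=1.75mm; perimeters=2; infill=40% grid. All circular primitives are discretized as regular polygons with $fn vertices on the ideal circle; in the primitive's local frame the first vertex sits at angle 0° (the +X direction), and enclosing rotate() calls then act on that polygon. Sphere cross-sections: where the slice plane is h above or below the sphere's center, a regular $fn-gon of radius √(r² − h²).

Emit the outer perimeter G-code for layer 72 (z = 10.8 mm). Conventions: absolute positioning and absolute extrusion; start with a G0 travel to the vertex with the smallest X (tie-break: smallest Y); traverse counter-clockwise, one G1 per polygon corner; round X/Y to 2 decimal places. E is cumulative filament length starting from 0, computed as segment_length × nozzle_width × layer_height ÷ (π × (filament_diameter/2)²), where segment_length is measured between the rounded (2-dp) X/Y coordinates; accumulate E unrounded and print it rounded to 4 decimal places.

G0 X-7.49 Y0.00 Z10.80
G1 X-3.75 Y-6.49 E0.1869
G1 X3.75 Y-6.49 E0.3739
G1 X5.80 Y-2.94 E0.4762
G1 X4.10 Y0.00 E0.5609
G1 X7.55 Y5.98 E0.7331
G1 X14.45 Y5.98 E0.9053
G1 X17.32 Y1.00 E1.0486
G1 X18.00 Y1.00 E1.0656
G1 X18.00 Y26.00 E1.6892
G1 X9.00 Y26.00 E1.9137
G1 X9.00 Y28.00 E1.9636
G1 X-2.00 Y28.00 E2.2380
G1 X-2.00 Y6.49 E2.7746
G1 X-3.75 Y6.49 E2.8182
G1 X-7.49 Y0.00 E3.0051

At z = 10.8 mm: the r=8 sphere slices to a regular 6-gon of circumradius 7.494 (√(r²−h²) with h=2.8 from center); the cylinder at (3.5, 8) does not reach this height (z outside [13, 26]); the 11×25 cube at (7, 1) contributes its full rectangle; the cube at (-2, -1.5) is present — its section is the full 11×29.5 rectangle; Taking the union: the regions partially overlap (shared area 113.05 mm²), so overlapping operands fuse into one piece — 1 connected region; the r=11.5 sphere at (11, 0) contributes a regular 6-gon of circumradius √(11.5²−9.2²) = 6.900; After the difference (first − rest): starting from that combined region, the r=11.5 sphere at (11, 0) partially overlaps it — only the 61.13 mm² overlap (of its 123.69 mm²) is removed, clipping the outline — 1 connected region. The outline is a single polygon with 15 vertices. Extrusion per mm of travel: 0.4 × 0.15 / (π × 0.875²) = 0.024945. Accumulating E over each segment gives final E = 3.0051.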